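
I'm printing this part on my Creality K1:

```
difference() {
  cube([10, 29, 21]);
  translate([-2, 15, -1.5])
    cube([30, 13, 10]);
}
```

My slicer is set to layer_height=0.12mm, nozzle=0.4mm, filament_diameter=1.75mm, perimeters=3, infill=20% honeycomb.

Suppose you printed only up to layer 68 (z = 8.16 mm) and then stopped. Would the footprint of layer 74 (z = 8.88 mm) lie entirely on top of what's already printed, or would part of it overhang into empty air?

Compare the two slices. At z = 8.16: the cube is present — its section is the full 10×29 rectangle (area 290.00 mm²); the 30×13 cube at (-2, 15) contributes its full rectangle (area 390.00 mm²); After the difference (first − rest): starting from the 10×29 cube (290.00 mm²), the 30×13 cube at (-2, 15) partially overlaps it — only the 130.00 mm² overlap (of its 390.00 mm²) is removed, clipping the outline — area = 160.00 mm². At z = 8.88: the cube is present — its section is the full 10×29 rectangle (area 290.00 mm²); the cube at (-2, 15) does not reach this height (z outside [-1.5, 8.5]); Taking the first minus the rest: none of the subtracted shapes is present at this height, so the 10×29 cube is unchanged — area = 290.00 mm². Checking containment: at z = 8.88 the cross-section extends beyond the z = 8.16 cross-section by about 130.00 mm².

part overhangs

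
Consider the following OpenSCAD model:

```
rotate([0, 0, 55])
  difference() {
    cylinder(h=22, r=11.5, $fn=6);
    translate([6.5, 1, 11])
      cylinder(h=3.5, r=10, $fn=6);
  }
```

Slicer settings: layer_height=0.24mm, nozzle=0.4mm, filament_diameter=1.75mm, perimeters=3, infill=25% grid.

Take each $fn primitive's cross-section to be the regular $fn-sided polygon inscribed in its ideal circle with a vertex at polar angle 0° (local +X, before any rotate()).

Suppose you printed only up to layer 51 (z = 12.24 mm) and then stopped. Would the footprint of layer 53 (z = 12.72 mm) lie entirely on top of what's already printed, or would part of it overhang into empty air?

Compare the two slices. At z = 12.24: the r=11.5 cylinder contributes a regular 6-gon of circumradius 11.5 (area = (6/2)·11.500²·sin(360°/6) = 343.60 mm²); the cylinder at (6.5, 1): section is a regular 6-gon, circumradius r=10 (area = (6/2)·10.000²·sin(360°/6) = 259.81 mm²); After the difference (first − rest): starting from the r=11.5 cylinder (343.60 mm²), the r=10 cylinder at (6.5, 1) partially overlaps it — only the 172.63 mm² overlap (of its 259.81 mm²) is removed, clipping the outline — area = 170.97 mm²; (rotated 55° about Z; rotation is an isometry so areas/perimeters/island counts are preserved). At z = 12.72: the r=11.5 cylinder gives a regular 6-gon of circumradius 11.5 (constant along its height) (area = (6/2)·11.500²·sin(360°/6) = 343.60 mm²); the cylinder at (6.5, 1): section is a regular 6-gon, circumradius r=10 (area = (6/2)·10.000²·sin(360°/6) = 259.81 mm²); Taking the first minus the rest: starting from the r=11.5 cylinder (343.60 mm²), the r=10 cylinder at (6.5, 1) partially overlaps it — only the 172.63 mm² overlap (of its 259.81 mm²) is removed, clipping the outline — area = 170.97 mm²; (rotated 55° about Z; rotation is an isometry so areas/perimeters/island counts are preserved). Checking containment: the cross-section at z = 12.72 is a subset of the cross-section at z = 12.24.

entirely on top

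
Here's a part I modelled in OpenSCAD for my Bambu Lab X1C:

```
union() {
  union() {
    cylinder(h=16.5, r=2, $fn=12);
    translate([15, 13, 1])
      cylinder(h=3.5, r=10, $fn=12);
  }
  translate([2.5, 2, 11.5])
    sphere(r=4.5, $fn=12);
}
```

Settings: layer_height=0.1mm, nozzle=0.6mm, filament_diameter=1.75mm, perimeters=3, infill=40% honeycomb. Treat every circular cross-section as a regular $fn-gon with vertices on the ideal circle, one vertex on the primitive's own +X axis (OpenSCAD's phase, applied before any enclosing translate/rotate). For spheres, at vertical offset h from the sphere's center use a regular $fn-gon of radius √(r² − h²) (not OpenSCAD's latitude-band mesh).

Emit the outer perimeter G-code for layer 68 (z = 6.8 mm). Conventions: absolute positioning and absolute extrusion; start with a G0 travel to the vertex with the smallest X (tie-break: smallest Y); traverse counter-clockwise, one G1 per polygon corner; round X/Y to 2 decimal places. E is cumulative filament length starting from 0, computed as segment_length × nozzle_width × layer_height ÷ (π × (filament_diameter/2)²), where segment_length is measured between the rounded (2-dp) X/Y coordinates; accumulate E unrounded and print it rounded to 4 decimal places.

At z = 6.8 mm: the r=2 cylinder contributes a regular 12-gon of circumradius 2; the cylinder at (15, 13) does not reach this height (z outside [1, 4.5]); Combining (union): only the r=2 cylinder is present, so the union is just that shape — 1 connected region; the sphere at (2.5, 2) is not intersected at this z (|z−center|=4.700 > r=4.5); Taking the union: only that combined region is present, so the union is just that shape — 1 connected region. The outline is a single polygon with 12 vertices. Extrusion per mm of travel: 0.6 × 0.1 / (π × 0.875²) = 0.024945. Accumulating E over each segment gives final E = 0.3097.

G0 X-2.00 Y0.00 Z6.80
G1 X-1.73 Y-1.00 E0.0258
G1 X-1.00 Y-1.73 E0.0516
G1 X0.00 Y-2.00 E0.0774
G1 X1.00 Y-1.73 E0.1033
G1 X1.73 Y-1.00 E0.1290
G1 X2.00 Y0.00 E0.1549
G1 X1.73 Y1.00 E0.1807
G1 X1.00 Y1.73 E0.2064
G1 X0.00 Y2.00 E0.2323
G1 X-1.00 Y1.73 E0.2581
G1 X-1.73 Y1.00 E0.2839
G1 X-2.00 Y0.00 E0.3097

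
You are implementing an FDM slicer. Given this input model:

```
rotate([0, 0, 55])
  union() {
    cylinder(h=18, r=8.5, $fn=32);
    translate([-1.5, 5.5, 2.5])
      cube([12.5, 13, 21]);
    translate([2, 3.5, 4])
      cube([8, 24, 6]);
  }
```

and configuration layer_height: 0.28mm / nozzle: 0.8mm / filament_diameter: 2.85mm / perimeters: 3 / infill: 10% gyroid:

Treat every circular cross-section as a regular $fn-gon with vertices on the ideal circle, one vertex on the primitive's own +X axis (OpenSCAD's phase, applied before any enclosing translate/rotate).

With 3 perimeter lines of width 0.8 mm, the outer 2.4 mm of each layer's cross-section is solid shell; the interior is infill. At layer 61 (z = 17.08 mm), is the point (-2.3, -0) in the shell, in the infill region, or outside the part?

At z = 17.08 mm: the r=8.5 cylinder gives a regular 32-gon of circumradius 8.5 (constant along its height); the cube at (-1.5, 5.5) is present — its section is the full 12.5×13 rectangle; the cube at (2, 3.5) does not reach this height (z outside [4, 10]); Merging all regions: the regions partially overlap (shared area 17.69 mm²), so overlapping operands fuse into one piece — 1 connected region; (rotated 55° about Z; rotation is an isometry so areas/perimeters/island counts are preserved). Overall, the cross-section is a single solid region. Undo the 55° rotation: the query point maps to (-1.319, 1.884) in the un-rotated model frame. The nearest boundary edge runs (-6.01, 6.01)→(-4.72, 7.07); distance from the point to it = 6.17 mm. The point is inside the cross-section and 6.17 mm from the nearest boundary — more than the 2.4 mm shell width (3 × 0.8), so it's in the infill interior.

infill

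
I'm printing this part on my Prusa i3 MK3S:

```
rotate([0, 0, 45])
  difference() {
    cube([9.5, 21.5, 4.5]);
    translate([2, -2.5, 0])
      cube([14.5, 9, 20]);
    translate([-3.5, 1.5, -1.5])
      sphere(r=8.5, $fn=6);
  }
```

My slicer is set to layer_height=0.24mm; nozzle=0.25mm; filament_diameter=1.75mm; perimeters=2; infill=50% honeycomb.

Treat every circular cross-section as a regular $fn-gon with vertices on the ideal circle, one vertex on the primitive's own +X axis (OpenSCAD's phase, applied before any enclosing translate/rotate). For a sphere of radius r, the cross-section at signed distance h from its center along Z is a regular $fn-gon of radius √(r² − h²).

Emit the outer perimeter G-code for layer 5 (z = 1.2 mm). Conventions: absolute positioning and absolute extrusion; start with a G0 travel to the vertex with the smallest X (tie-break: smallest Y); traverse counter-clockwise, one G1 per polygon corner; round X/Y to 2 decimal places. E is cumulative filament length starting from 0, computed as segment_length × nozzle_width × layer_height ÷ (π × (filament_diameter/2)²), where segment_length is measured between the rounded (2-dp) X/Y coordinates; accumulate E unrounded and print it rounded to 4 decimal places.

G0 X-15.20 Y15.20 Z1.20
G1 X-6.00 Y6.00 E0.3246
G1 X-5.62 Y6.37 E0.3378
G1 X-2.78 Y5.61 E0.4111
G1 X-3.18 Y6.01 E0.4252
G1 X2.12 Y11.31 E0.6122
G1 X-8.49 Y21.92 E0.9865
G1 X-15.20 Y15.20 E1.2234

At z = 1.2 mm: the cube (footprint 9.5×21.5) is included at this height; the cube at (2, -2.5) (footprint 14.5×9) is included at this height; the r=8.5 sphere at (-3.5, 1.5) slices to a regular 6-gon of circumradius 8.060 (√(r²−h²) with h=2.7 from center); Subtracting the remaining from the first: starting from the 9.5×21.5 cube, the 14.5×9 cube at (2, -2.5) partially overlaps it — only the 48.75 mm² overlap (of its 130.50 mm²) is removed, clipping the outline; the r=8.5 sphere at (-3.5, 1.5) partially overlaps it — only the 15.09 mm² overlap (of its 168.77 mm²) is removed, clipping the outline — 1 connected region; (rotated 45° about Z; rotation is an isometry so areas/perimeters/island counts are preserved). The outline is a single polygon with 7 vertices. Extrusion per mm of travel: 0.25 × 0.24 / (π × 0.875²) = 0.024945. Accumulating E over each segment gives final E = 1.2234.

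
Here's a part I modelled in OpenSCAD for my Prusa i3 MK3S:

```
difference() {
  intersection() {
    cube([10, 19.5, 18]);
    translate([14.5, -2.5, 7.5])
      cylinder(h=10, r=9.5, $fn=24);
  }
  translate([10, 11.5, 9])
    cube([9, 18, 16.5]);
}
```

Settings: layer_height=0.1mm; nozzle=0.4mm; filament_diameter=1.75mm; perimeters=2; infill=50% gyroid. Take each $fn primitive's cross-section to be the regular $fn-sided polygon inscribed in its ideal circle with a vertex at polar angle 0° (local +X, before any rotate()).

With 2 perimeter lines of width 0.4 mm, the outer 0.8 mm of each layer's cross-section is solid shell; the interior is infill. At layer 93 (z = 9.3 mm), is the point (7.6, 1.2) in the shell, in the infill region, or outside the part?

At z = 9.3 mm: the cube (footprint 10×19.5) is included at this height; the r=9.5 cylinder at (14.5, -2.5) contributes a regular 24-gon of circumradius 9.5; Keeping only the common overlap: the r=9.5 cylinder at (14.5, -2.5) partially overlaps the 10×19.5 cube; clipping to the common part keeps 17.16 mm² — 1 connected region; the cube at (10, 11.5) is present — its section is the full 9×18 rectangle; Subtracting the remaining from the first: starting from the result so far, the 9×18 cube at (10, 11.5) misses the remaining region (no effect) — 1 connected region. Overall, the cross-section is a single solid region. The nearest boundary edge runs (10.00, 0.00)→(5.34, 0.00); distance from the point to it = 1.20 mm. The point is inside the cross-section and 1.20 mm from the nearest boundary — more than the 0.8 mm shell width (2 × 0.4), so it's in the infill interior.

infill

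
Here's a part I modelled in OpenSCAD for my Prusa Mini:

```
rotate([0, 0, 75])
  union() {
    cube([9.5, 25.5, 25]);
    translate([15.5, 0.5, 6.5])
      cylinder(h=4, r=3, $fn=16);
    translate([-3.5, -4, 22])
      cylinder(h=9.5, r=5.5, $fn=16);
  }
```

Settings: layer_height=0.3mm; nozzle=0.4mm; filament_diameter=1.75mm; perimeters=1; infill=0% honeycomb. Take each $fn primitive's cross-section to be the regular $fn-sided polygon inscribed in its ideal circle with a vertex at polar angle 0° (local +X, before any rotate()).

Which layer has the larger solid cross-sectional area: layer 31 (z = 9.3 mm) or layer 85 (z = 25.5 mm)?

Layer 31 (z = 9.3): the cube is present — its section is the full 9.5×25.5 rectangle (area 242.25 mm²); the cylinder at (15.5, 0.5): section is a regular 16-gon, circumradius r=3 (area = (16/2)·3.000²·sin(360°/16) = 27.55 mm²); the cylinder at (-3.5, -4) is not intersected at this z (z outside [22, 31.5]); Combining (union): the 2 present regions are separate (no shared area or edge), so areas and boundary lengths simply add and each stays a separate island — area = 269.80 mm²; (rotated 75° about Z; rotation is an isometry so areas/perimeters/island counts are preserved). So its area = 269.80 mm². Layer 85 (z = 25.5): the cube is absent (z outside [0, 25]); the cylinder at (15.5, 0.5) is absent (z outside [6.5, 10.5]); the r=5.5 cylinder at (-3.5, -4) contributes a regular 16-gon of circumradius 5.5 (area = (16/2)·5.500²·sin(360°/16) = 92.61 mm²); Taking the union: only the r=5.5 cylinder at (-3.5, -4) is present, so the union is just that shape — area = 92.61 mm²; (whole slice rotated 75° about Z — lengths, areas and connectivity unchanged). So its area = 92.61 mm². Layer 31 is larger (269.80 vs 92.61 mm²).

layer 31 (z = 9.3 mm)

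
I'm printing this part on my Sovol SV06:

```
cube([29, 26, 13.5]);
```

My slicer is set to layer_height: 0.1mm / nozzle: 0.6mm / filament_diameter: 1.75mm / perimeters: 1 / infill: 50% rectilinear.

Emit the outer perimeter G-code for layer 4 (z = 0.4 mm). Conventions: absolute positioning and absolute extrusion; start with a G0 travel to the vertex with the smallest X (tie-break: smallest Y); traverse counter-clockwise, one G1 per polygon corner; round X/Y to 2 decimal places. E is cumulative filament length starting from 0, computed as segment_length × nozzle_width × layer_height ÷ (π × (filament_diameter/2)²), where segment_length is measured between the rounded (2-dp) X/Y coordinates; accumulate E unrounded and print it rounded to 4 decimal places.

G0 X0.00 Y0.00 Z0.40
G1 X29.00 Y0.00 E0.7234
G1 X29.00 Y26.00 E1.3720
G1 X0.00 Y26.00 E2.0954
G1 X0.00 Y0.00 E2.7440

At z = 0.4 mm: the 29×26 cube contributes its full rectangle. The outline is a single polygon with 4 vertices. Extrusion per mm of travel: 0.6 × 0.1 / (π × 0.875²) = 0.024945. Accumulating E over each segment gives final E = 2.7440.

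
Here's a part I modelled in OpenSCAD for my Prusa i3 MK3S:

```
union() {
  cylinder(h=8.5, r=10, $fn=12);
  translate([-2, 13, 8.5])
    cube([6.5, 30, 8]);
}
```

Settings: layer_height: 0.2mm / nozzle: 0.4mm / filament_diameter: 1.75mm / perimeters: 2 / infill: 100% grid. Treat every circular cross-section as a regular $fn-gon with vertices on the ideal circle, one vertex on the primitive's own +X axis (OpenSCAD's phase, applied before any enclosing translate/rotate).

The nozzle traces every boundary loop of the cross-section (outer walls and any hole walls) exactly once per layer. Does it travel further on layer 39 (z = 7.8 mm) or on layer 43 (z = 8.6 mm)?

Layer 39 (z = 7.8): the r=10 cylinder contributes a regular 12-gon of circumradius 10 (perimeter = 2·12·10.000·sin(180°/12) = 62.12 mm); the cube at (-2, 13) does not reach this height (z outside [8.5, 16.5]); Combining (union): only the r=10 cylinder is present, so the union is just that shape — boundary = 62.12 mm. So its perimeter = 62.12 mm. Layer 43 (z = 8.6): the cylinder is not intersected at this z (z outside [0, 8.5]); the cube at (-2, 13) (footprint 6.5×30) is included at this height (perimeter 73.00 mm); Merging all regions: only the 6.5×30 cube at (-2, 13) is present, so the union is just that shape — boundary = 73.00 mm. So its perimeter = 73.00 mm. Layer 43 is larger (73.00 vs 62.12 mm).

layer 43 (z = 8.6 mm)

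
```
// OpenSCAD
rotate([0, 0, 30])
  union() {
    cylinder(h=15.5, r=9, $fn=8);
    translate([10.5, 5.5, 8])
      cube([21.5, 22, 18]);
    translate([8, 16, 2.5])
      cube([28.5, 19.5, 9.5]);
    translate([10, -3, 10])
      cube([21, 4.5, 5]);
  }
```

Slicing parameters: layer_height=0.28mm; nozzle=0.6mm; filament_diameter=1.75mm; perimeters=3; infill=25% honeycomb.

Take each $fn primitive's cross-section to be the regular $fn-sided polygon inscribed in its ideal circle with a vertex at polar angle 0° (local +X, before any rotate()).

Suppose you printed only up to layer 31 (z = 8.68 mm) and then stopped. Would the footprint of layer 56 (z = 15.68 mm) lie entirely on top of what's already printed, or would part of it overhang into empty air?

Compare the two slices. At z = 8.68: the r=9 cylinder gives a regular 8-gon of circumradius 9 (constant along its height) (area = (8/2)·9.000²·sin(360°/8) = 229.10 mm²); the cube at (10.5, 5.5) is present — its section is the full 21.5×22 rectangle (area 473.00 mm²); the 28.5×19.5 cube at (8, 16) contributes its full rectangle (area 555.75 mm²); the cube at (10, -3) is not intersected at this z (z outside [10, 15]); Combining (union): the regions partially overlap — summed areas 1257.85 mm² minus the doubly-counted overlap 247.25 mm² gives 1010.60 mm² — area = 1010.60 mm²; (rotated 30° about Z; rotation is an isometry so areas/perimeters/island counts are preserved). At z = 15.68: the cylinder is not intersected at this z (z outside [0, 15.5]); the cube at (10.5, 5.5) (footprint 21.5×22) is included at this height (area 473.00 mm²); the cube at (8, 16) is absent (z outside [2.5, 12]); the cube at (10, -3) is absent (z outside [10, 15]); Taking the union: only the 21.5×22 cube at (10.5, 5.5) is present, so the union is just that shape — area = 473.00 mm²; (rotated 30° about Z; rotation is an isometry so areas/perimeters/island counts are preserved). Checking containment: the cross-section at z = 15.68 is a subset of the cross-section at z = 8.68.

entirely on top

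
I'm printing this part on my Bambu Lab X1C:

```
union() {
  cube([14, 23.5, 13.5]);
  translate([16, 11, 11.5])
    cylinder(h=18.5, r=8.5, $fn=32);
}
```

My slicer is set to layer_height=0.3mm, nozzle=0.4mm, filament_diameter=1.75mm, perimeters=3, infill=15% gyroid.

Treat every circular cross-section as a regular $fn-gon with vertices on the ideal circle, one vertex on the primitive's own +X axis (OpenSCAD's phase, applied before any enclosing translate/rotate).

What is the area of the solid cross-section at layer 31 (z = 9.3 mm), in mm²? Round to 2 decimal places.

At z = 9.3 mm: the cube is present — its section is the full 14×23.5 rectangle (area 329.00 mm²); the cylinder at (16, 11) is not intersected at this z (z outside [11.5, 30]); Merging all regions: only the 14×23.5 cube is present, so the union is just that shape — area = 329.00 mm². Overall, the cross-section is a single solid region. Net area = 329.00 mm².

329.00 mm²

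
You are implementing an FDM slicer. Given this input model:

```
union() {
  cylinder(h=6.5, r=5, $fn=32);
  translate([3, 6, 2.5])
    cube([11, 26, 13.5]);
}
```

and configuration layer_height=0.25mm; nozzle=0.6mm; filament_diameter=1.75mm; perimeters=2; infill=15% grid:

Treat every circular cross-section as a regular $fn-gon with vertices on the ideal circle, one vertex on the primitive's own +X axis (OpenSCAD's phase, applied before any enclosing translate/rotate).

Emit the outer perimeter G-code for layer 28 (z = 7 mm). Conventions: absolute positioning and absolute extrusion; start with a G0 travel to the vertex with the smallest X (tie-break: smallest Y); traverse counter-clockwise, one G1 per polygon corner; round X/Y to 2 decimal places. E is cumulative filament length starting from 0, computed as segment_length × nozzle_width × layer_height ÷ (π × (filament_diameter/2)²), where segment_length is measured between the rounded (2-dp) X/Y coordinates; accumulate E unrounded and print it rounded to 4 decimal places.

G0 X3.00 Y6.00 Z7.00
G1 X14.00 Y6.00 E0.6860
G1 X14.00 Y32.00 E2.3074
G1 X3.00 Y32.00 E2.9934
G1 X3.00 Y6.00 E4.6148

At z = 7 mm: the cylinder is not intersected at this z (z outside [0, 6.5]); the cube at (3, 6) (footprint 11×26) is included at this height; Merging all regions: only the 11×26 cube at (3, 6) is present, so the union is just that shape — 1 connected region. The outline is a single polygon with 4 vertices. Extrusion per mm of travel: 0.6 × 0.25 / (π × 0.875²) = 0.062363. Accumulating E over each segment gives final E = 4.6148.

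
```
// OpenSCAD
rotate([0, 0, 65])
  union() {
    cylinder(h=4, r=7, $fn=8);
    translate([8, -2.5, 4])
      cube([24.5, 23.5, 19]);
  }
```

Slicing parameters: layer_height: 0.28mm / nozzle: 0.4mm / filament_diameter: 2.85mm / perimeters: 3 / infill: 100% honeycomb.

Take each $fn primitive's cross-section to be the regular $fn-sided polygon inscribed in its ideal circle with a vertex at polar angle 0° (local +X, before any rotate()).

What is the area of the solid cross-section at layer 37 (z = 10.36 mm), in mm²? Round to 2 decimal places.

At z = 10.36 mm: the cylinder is absent (z outside [0, 4]); the cube at (8, -2.5) is present — its section is the full 24.5×23.5 rectangle (area 575.75 mm²); Combining (union): only the 24.5×23.5 cube at (8, -2.5) is present, so the union is just that shape — area = 575.75 mm²; (rotated 65° about Z; rotation is an isometry so areas/perimeters/island counts are preserved). Overall, the cross-section is a single solid region. Net area = 575.75 mm².

575.75 mm²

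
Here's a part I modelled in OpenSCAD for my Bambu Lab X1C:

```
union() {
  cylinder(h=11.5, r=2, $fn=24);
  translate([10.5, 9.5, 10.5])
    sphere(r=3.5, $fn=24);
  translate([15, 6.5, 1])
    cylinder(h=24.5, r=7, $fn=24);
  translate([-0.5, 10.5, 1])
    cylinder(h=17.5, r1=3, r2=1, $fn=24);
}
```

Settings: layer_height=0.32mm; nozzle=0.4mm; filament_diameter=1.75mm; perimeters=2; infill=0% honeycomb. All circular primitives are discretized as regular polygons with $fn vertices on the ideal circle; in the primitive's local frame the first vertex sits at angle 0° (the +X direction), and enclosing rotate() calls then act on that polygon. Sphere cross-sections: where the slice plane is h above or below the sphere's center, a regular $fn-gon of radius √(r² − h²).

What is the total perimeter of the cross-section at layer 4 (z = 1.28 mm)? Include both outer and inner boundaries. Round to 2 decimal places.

At z = 1.28 mm: the cylinder: section is a regular 24-gon, circumradius r=2 (perimeter = 2·24·2.000·sin(180°/24) = 12.53 mm); the sphere at (10.5, 9.5) does not reach this height (|z−center|=9.220 > r=3.5); the r=7 cylinder at (15, 6.5) gives a regular 24-gon of circumradius 7 (constant along its height) (perimeter = 2·24·7.000·sin(180°/24) = 43.86 mm); the cone at (-0.5, 10.5): at t=0.016 of its height the radius interpolates to r₁+(r₂−r₁)t = 2.968, giving a regular 24-gon of that circumradius (perimeter = 2·24·2.968·sin(180°/24) = 18.60 mm); Combining (union): the 3 present regions are separate (no shared area or edge), so areas and boundary lengths simply add and each stays a separate island — boundary = 74.98 mm. Overall, the cross-section has 3 separate islands. Total boundary length (outer) = 74.98 mm.

74.98 mm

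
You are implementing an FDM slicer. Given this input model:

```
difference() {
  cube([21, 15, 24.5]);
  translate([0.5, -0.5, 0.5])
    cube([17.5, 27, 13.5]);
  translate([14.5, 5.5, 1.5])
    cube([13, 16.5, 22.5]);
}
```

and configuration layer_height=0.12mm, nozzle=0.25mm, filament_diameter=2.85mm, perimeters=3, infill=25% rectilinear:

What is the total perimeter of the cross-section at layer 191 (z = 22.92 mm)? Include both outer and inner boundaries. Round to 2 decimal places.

At z = 22.92 mm: the cube (footprint 21×15) is included at this height (perimeter 72.00 mm); the cube at (0.5, -0.5) does not reach this height (z outside [0.5, 14]); the cube at (14.5, 5.5) is present — its section is the full 13×16.5 rectangle (perimeter 59.00 mm); Taking the first minus the rest: starting from the 21×15 cube, the 13×16.5 cube at (14.5, 5.5) partially overlaps it — only the 61.75 mm² overlap (of its 214.50 mm²) is removed, clipping the outline — boundary = 72.00 mm. Overall, the cross-section is a single solid region. Total boundary length (outer) = 72.00 mm.

72.00 mm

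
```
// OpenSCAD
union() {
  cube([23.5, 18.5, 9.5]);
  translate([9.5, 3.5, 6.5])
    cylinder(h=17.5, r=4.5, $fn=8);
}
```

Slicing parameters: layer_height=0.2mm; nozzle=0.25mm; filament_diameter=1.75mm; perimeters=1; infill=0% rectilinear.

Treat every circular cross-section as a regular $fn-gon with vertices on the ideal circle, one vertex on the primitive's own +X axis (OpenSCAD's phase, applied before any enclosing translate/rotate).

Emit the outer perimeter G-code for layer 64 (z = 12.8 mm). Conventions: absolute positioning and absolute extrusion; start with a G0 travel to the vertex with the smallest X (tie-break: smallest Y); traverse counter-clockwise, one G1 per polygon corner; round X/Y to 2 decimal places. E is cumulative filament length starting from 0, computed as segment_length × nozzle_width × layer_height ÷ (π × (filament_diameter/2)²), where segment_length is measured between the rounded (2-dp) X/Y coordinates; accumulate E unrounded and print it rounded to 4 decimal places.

G0 X5.00 Y3.50 Z12.80
G1 X6.32 Y0.32 E0.0716
G1 X9.50 Y-1.00 E0.1431
G1 X12.68 Y0.32 E0.2147
G1 X14.00 Y3.50 E0.2863
G1 X12.68 Y6.68 E0.3579
G1 X9.50 Y8.00 E0.4294
G1 X6.32 Y6.68 E0.5010
G1 X5.00 Y3.50 E0.5726

At z = 12.8 mm: the cube is not intersected at this z (z outside [0, 9.5]); the r=4.5 cylinder at (9.5, 3.5) contributes a regular 8-gon of circumradius 4.5; Merging all regions: only the r=4.5 cylinder at (9.5, 3.5) is present, so the union is just that shape — 1 connected region. The outline is a single polygon with 8 vertices. Extrusion per mm of travel: 0.25 × 0.2 / (π × 0.875²) = 0.020788. Accumulating E over each segment gives final E = 0.5726.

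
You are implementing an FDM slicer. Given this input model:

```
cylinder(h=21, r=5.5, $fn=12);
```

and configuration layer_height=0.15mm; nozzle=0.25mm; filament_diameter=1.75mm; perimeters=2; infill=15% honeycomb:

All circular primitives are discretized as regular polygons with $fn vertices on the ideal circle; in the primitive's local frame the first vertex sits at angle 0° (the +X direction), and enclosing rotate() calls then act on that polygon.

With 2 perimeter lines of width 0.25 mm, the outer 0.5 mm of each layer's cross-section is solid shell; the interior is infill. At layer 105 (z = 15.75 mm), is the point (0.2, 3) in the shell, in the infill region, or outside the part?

At z = 15.75 mm: the r=5.5 cylinder gives a regular 12-gon of circumradius 5.5 (constant along its height). Overall, the cross-section is a single solid region. The nearest boundary edge runs (2.75, 4.76)→(0.00, 5.50); distance from the point to it = 2.36 mm. The point is inside the cross-section and 2.36 mm from the nearest boundary — more than the 0.5 mm shell width (2 × 0.25), so it's in the infill interior.

infill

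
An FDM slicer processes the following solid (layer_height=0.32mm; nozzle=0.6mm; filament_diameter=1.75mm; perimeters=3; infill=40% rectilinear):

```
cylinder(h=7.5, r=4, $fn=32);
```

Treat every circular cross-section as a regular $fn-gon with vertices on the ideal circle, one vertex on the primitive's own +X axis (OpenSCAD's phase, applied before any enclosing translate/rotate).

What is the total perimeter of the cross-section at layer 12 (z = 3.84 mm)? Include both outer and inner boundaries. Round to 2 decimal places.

25.09 mm

At z = 3.84 mm: the r=4 cylinder contributes a regular 32-gon of circumradius 4 (perimeter = 2·32·4.000·sin(180°/32) = 25.09 mm). Overall, the cross-section is a single solid region. Total boundary length (outer) = 25.09 mm.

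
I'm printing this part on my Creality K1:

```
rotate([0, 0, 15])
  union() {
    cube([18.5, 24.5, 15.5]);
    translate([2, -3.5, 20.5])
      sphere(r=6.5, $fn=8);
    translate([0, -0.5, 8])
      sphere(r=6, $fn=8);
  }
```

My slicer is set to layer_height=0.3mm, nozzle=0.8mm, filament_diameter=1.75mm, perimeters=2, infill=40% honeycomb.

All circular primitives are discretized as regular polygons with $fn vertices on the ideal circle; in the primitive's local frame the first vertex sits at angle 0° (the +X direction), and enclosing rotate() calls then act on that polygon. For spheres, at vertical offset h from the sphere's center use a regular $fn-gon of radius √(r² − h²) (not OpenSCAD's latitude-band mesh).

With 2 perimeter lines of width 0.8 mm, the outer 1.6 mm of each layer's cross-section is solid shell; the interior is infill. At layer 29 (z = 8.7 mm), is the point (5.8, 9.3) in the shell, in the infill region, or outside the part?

At z = 8.7 mm: the cube (footprint 18.5×24.5) is included at this height; the sphere at (2, -3.5) is not intersected at this z (|z−center|=11.800 > r=6.5); the r=6 sphere at (0, -0.5) slices to a regular 8-gon of circumradius 5.959 (√(r²−h²) with h=0.7 from center); Combining (union): the regions partially overlap (shared area 22.18 mm²), so overlapping operands fuse into one piece — 1 connected region; (rotated 15° about Z; rotation is an isometry so areas/perimeters/island counts are preserved). Overall, the cross-section is a single solid region. Undo the 15° rotation: the query point maps to (8.009, 7.482) in the un-rotated model frame. The nearest boundary edge runs (18.50, 0.00)→(5.75, 0.00); distance from the point to it = 7.48 mm. The point is inside the cross-section and 7.48 mm from the nearest boundary — more than the 1.6 mm shell width (2 × 0.8), so it's in the infill interior.

infill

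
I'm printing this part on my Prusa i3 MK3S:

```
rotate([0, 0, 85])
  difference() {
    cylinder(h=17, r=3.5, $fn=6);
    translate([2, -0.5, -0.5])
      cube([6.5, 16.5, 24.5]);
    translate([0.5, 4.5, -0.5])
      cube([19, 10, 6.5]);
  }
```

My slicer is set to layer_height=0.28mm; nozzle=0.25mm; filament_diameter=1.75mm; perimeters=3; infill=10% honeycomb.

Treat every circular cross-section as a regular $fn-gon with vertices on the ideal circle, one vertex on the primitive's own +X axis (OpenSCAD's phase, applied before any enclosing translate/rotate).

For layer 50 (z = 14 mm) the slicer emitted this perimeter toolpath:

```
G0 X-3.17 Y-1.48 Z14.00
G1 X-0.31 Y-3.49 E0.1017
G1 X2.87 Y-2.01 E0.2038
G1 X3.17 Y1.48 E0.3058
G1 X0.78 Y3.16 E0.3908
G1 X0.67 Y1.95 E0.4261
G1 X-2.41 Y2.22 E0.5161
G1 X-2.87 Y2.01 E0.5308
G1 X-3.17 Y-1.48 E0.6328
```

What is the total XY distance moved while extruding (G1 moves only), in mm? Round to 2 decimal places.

21.74 mm

Sum the Euclidean lengths of each G1 segment: total = 21.74 mm.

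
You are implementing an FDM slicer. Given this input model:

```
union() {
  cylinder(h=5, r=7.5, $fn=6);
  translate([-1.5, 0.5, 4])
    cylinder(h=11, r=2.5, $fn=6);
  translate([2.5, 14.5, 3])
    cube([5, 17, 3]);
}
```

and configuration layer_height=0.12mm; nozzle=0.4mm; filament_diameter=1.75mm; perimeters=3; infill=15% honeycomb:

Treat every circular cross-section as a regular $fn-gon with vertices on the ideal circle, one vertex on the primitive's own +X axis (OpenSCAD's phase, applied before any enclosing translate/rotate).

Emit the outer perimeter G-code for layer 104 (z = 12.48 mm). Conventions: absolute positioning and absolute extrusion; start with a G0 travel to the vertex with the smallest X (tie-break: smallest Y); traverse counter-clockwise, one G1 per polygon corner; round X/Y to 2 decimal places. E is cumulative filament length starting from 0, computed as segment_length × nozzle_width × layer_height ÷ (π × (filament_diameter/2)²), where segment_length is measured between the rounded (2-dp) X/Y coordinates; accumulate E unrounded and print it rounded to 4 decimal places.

At z = 12.48 mm: the cylinder is not intersected at this z (z outside [0, 5]); the cylinder at (-1.5, 0.5): section is a regular 6-gon, circumradius r=2.5; the cube at (2.5, 14.5) does not reach this height (z outside [3, 6]); Merging all regions: only the r=2.5 cylinder at (-1.5, 0.5) is present, so the union is just that shape — 1 connected region. The outline is a single polygon with 6 vertices. Extrusion per mm of travel: 0.4 × 0.12 / (π × 0.875²) = 0.019956. Accumulating E over each segment gives final E = 0.2997.

G0 X-4.00 Y0.50 Z12.48
G1 X-2.75 Y-1.67 E0.0500
G1 X-0.25 Y-1.67 E0.0999
G1 X1.00 Y0.50 E0.1498
G1 X-0.25 Y2.67 E0.1998
G1 X-2.75 Y2.67 E0.2497
G1 X-4.00 Y0.50 E0.2997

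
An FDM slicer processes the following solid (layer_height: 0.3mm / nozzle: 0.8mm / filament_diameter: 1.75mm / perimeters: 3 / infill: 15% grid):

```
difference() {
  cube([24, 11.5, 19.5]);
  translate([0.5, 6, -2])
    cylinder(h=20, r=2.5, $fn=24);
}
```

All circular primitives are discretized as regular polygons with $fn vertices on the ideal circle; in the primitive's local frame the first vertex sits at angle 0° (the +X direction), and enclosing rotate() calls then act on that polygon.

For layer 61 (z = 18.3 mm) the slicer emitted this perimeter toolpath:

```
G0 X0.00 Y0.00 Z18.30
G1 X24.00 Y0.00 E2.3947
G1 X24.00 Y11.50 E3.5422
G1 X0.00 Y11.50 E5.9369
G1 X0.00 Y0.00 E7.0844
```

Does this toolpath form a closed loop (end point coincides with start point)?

yes

Start point (G0): (0.00, 0.00). End point (last G1): the path returns to the start — closed.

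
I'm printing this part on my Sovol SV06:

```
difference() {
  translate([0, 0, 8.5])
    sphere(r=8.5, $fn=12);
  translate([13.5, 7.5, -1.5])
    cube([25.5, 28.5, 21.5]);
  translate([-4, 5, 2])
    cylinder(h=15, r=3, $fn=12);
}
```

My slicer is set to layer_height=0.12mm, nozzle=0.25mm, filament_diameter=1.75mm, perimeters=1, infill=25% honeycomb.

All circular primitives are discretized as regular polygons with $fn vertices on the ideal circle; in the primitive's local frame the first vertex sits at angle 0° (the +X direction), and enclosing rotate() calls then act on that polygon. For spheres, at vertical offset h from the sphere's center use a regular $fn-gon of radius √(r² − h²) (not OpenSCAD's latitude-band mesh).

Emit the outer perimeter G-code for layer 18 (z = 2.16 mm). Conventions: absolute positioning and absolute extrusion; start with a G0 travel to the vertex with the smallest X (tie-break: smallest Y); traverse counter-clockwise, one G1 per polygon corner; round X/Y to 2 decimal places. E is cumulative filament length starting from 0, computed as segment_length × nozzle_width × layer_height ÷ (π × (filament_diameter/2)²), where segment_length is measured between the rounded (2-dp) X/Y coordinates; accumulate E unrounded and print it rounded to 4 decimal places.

At z = 2.16 mm: the sphere: section is a regular 12-gon, circumradius = √(r²−h²) = √(8.5²−6.34²) = 5.662; the cube at (13.5, 7.5) is present — its section is the full 25.5×28.5 rectangle; the r=3 cylinder at (-4, 5) gives a regular 12-gon of circumradius 3 (constant along its height); Subtracting the remaining from the first: starting from the r=8.5 sphere, the 25.5×28.5 cube at (13.5, 7.5) misses the remaining region (no effect); the r=3 cylinder at (-4, 5) partially overlaps it — only the 7.30 mm² overlap (of its 27.00 mm²) is removed, clipping the outline — 1 connected region. The outline is a single polygon with 16 vertices. Extrusion per mm of travel: 0.25 × 0.12 / (π × 0.875²) = 0.012473. Accumulating E over each segment gives final E = 0.4489.

G0 X-5.66 Y0.00 Z2.16
G1 X-4.90 Y-2.83 E0.0365
G1 X-2.83 Y-4.90 E0.0731
G1 X0.00 Y-5.66 E0.1096
G1 X2.83 Y-4.90 E0.1462
G1 X4.90 Y-2.83 E0.1827
G1 X5.66 Y0.00 E0.2192
G1 X4.90 Y2.83 E0.2558
G1 X2.83 Y4.90 E0.2923
G1 X0.00 Y5.66 E0.3288
G1 X-1.10 Y5.37 E0.3430
G1 X-1.00 Y5.00 E0.3478
G1 X-1.40 Y3.50 E0.3672
G1 X-2.50 Y2.40 E0.3866
G1 X-4.00 Y2.00 E0.4059
G1 X-5.05 Y2.28 E0.4195
G1 X-5.66 Y0.00 E0.4489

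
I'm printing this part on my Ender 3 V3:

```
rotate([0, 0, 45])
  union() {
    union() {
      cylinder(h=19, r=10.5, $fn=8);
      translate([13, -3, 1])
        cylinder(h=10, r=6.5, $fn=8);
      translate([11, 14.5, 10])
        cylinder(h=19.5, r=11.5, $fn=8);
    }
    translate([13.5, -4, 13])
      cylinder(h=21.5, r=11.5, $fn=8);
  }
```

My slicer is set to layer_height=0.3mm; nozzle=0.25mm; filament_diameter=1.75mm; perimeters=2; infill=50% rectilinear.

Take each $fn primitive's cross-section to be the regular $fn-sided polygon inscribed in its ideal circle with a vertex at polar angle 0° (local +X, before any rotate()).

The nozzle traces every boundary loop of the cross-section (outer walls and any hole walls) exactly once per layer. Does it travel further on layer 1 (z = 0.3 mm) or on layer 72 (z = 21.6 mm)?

layer 72 (z = 21.6 mm)

Layer 1 (z = 0.3): the r=10.5 cylinder contributes a regular 8-gon of circumradius 10.5 (perimeter = 2·8·10.500·sin(180°/8) = 64.29 mm); the cylinder at (13, -3) is not intersected at this z (z outside [1, 11]); the cylinder at (11, 14.5) is not intersected at this z (z outside [10, 29.5]); Taking the union: only the r=10.5 cylinder is present, so the union is just that shape — boundary = 64.29 mm; the cylinder at (13.5, -4) does not reach this height (z outside [13, 34.5]); Combining (union): only that combined region is present, so the union is just that shape — boundary = 64.29 mm; (rotated 45° about Z; rotation is an isometry so areas/perimeters/island counts are preserved). So its perimeter = 64.29 mm. Layer 72 (z = 21.6): the cylinder does not reach this height (z outside [0, 19]); the cylinder at (13, -3) does not reach this height (z outside [1, 11]); the r=11.5 cylinder at (11, 14.5) contributes a regular 8-gon of circumradius 11.5 (perimeter = 2·8·11.500·sin(180°/8) = 70.41 mm); Merging all regions: only the r=11.5 cylinder at (11, 14.5) is present, so the union is just that shape — boundary = 70.41 mm; the r=11.5 cylinder at (13.5, -4) contributes a regular 8-gon of circumradius 11.5 (perimeter = 2·8·11.500·sin(180°/8) = 70.41 mm); Combining (union): the regions partially overlap (shared area 23.15 mm²), so the edge portions inside another operand are dropped and the merged outline is re-measured after clipping — boundary = 117.31 mm; (whole slice rotated 45° about Z — lengths, areas and connectivity unchanged). So its perimeter = 117.31 mm. Layer 72 is larger (117.31 vs 64.29 mm).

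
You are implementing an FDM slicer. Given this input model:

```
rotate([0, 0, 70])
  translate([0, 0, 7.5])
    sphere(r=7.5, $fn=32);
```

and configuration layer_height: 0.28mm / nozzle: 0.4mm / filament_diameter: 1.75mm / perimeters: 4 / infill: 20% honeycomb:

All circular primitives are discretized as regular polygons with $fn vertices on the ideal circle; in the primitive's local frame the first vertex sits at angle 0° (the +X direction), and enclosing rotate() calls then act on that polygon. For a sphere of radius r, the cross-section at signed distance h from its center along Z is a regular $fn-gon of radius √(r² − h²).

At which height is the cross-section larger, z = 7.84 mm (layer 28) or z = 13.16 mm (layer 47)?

layer 28 (z = 7.84 mm)

Layer 28 (z = 7.84): the r=7.5 sphere contributes a regular 32-gon of circumradius √(7.5²−0.34²) = 7.492 (area = (32/2)·7.492²·sin(360°/32) = 175.22 mm²); (whole slice rotated 70° about Z — lengths, areas and connectivity unchanged). So its area = 175.22 mm². Layer 47 (z = 13.16): the r=7.5 sphere slices to a regular 32-gon of circumradius 4.921 (√(r²−h²) with h=5.66 from center) (area = (32/2)·4.921²·sin(360°/32) = 75.58 mm²); (rotated 70° about Z; rotation is an isometry so areas/perimeters/island counts are preserved). So its area = 75.58 mm². Layer 28 is larger (175.22 vs 75.58 mm²).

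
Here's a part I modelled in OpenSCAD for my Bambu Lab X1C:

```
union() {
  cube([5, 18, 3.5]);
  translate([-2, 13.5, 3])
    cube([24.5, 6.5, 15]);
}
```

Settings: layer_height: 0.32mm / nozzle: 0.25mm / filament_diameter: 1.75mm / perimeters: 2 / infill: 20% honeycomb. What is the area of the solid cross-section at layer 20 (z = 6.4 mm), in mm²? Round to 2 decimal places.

159.25 mm²

At z = 6.4 mm: the cube is not intersected at this z (z outside [0, 3.5]); the cube at (-2, 13.5) is present — its section is the full 24.5×6.5 rectangle (area 159.25 mm²); Taking the union: only the 24.5×6.5 cube at (-2, 13.5) is present, so the union is just that shape — area = 159.25 mm². Overall, the cross-section is a single solid region. Net area = 159.25 mm².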